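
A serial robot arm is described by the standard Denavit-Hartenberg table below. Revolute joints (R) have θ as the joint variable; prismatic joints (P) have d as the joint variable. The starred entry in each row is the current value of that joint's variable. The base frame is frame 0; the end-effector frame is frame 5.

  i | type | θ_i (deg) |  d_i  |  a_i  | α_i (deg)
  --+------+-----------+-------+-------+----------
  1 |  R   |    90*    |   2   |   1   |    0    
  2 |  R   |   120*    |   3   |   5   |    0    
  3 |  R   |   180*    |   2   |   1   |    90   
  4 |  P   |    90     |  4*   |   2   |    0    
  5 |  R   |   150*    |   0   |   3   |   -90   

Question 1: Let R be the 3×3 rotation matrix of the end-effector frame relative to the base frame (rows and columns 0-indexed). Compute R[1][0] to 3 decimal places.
End-effector x-axis (col 0 of R) = (-0.4330,-0.2500,-0.8660)
R[1][0] = -0.2500

-0.250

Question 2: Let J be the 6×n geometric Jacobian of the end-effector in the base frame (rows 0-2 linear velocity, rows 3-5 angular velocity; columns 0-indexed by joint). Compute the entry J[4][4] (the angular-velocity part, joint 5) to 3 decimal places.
-0.866

axis z_4 = (0.5000,-0.8660,0.0000); lever o_n−o_4 = (-1.2990,-0.7500,-2.5981)
cross product → J_v[:, 4] = (2.2500,1.2990,-1.5000)
J_ω[:, 4] = z_4
entry J[4][4] = -0.8660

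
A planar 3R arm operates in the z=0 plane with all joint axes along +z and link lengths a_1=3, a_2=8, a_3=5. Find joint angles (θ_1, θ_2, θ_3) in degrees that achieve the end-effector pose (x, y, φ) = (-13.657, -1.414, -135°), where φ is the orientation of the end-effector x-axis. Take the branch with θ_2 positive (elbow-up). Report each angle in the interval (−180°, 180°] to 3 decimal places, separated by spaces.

wrist centre = target − a_3·(cos φ, sin φ) = (-10.1215, 2.1215)
cos θ_2 = (106.9450−3²−8²)/(2·3·8) = 0.7072; θ_2 = 44.9935° (elbow-up)
β = atan2(2.1215,-10.1215) = 168.1618°; ψ = atan2(5.6562,8.6575) = 33.1578°
θ_1 = β − ψ = 135.0039°
θ_3 = φ − θ_1 − θ_2 = 45.0026° (wrapped to (-180°,180°])

135.004 44.993 45.003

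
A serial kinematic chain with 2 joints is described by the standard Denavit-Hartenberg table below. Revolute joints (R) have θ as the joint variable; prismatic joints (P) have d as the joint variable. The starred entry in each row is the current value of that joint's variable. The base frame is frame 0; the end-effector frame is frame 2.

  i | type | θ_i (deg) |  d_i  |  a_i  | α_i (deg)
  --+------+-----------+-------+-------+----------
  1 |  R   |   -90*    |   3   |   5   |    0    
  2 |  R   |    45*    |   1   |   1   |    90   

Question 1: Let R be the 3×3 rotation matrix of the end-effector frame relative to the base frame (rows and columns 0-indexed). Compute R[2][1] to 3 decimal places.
End-effector y-axis (col 1 of R) = (0.0000,0.0000,1.0000)
R[2][1] = 1.0000

1.000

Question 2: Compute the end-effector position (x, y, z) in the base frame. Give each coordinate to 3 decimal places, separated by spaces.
0.707 -5.707 4.000

after link 1: o_1 = (0.0000, -5.0000, 3.0000)
after link 2: o_2 = (0.7071, -5.7071, 4.0000)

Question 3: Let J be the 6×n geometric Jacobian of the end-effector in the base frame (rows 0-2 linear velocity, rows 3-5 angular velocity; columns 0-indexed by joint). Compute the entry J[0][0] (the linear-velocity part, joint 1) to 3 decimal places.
axis z_0 = ẑ; lever o_n−o_0 = (0.7071,-5.7071,4.0000)
cross product → J_v[:, 0] = (5.7071,0.7071,-0.0000)
J_ω[:, 0] = z_0
entry J[0][0] = 5.7071

5.707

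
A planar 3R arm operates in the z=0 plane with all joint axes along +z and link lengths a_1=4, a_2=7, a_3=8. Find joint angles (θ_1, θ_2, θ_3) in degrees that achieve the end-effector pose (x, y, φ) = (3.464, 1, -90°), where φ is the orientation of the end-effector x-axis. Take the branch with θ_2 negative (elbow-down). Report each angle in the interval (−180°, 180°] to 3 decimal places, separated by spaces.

wrist centre = target − a_3·(cos φ, sin φ) = (3.4640, 9.0000)
cos θ_2 = (92.9993−4²−7²)/(2·4·7) = 0.5000; θ_2 = -60.0008° (elbow-down)
β = atan2(9.0000,3.4640) = 68.9488°; ψ = atan2(-6.0622,7.4999) = -38.9488°
θ_1 = β − ψ = 107.8977°
θ_3 = φ − θ_1 − θ_2 = -137.8968° (wrapped to (-180°,180°])

107.898 -60.001 -137.897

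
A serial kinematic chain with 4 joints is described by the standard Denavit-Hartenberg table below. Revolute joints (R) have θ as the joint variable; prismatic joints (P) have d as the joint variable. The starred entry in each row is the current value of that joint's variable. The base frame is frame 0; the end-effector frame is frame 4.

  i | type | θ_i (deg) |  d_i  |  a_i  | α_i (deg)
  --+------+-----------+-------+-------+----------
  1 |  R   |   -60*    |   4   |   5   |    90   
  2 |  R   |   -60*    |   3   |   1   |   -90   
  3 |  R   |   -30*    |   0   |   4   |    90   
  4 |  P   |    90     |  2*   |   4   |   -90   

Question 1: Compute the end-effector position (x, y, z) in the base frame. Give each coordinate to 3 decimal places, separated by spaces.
after link 1: o_1 = (2.5000, -4.3301, 4.0000)
after link 2: o_2 = (0.1519, -6.2631, 3.1340)
after link 3: o_3 = (-0.7141, -8.7631, 0.1340)
after link 4: o_4 = (-0.7321, -12.1962, 3.0000)

-0.732 -12.196 3.000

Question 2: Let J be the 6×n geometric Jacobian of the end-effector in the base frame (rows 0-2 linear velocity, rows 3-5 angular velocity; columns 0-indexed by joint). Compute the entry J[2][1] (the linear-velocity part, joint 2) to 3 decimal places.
5.196

axis z_1 = (-0.8660,-0.5000,0.0000); lever o_n−o_1 = (-3.2321,-7.8660,-1.0000)
cross product → J_v[:, 1] = (0.5000,-0.8660,5.1962)
J_ω[:, 1] = z_1
entry J[2][1] = 5.1962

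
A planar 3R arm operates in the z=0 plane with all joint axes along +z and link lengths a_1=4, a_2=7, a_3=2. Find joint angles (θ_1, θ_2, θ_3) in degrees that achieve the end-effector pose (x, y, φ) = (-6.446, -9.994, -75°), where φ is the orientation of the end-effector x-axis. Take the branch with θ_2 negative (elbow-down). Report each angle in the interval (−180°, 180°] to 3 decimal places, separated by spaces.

wrist centre = target − a_3·(cos φ, sin φ) = (-6.9636, -8.0621)
cos θ_2 = (113.4905−4²−7²)/(2·4·7) = 0.8659; θ_2 = -30.0142° (elbow-down)
β = atan2(-8.0621,-6.9636) = -130.8186°; ψ = atan2(-3.5015,10.0613) = -19.1887°
θ_1 = β − ψ = -111.6299°
θ_3 = φ − θ_1 − θ_2 = 66.6441° (wrapped to (-180°,180°])

-111.630 -30.014 66.644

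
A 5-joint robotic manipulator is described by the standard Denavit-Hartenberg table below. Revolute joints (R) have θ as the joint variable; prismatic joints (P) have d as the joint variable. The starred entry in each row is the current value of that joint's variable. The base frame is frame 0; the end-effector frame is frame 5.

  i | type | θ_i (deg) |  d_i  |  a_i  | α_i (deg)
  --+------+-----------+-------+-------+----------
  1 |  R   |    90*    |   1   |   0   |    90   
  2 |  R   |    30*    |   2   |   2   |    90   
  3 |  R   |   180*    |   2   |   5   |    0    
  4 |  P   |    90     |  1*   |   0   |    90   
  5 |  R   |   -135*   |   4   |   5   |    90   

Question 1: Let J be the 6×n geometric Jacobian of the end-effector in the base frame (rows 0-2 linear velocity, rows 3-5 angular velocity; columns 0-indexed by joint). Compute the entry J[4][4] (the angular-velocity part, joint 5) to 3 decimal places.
-0.866

axis z_4 = (0.0000,-0.8660,-0.5000); lever o_n−o_4 = (3.5355,-5.2319,1.0619)
cross product → J_v[:, 4] = (-3.5355,-1.7678,3.0619)
J_ω[:, 4] = z_4
entry J[4][4] = -0.8660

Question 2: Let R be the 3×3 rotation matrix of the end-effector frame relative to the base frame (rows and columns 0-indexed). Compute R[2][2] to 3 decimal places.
End-effector z-axis (col 2 of R) = (0.7071,0.3536,-0.6124)
R[2][2] = -0.6124

-0.612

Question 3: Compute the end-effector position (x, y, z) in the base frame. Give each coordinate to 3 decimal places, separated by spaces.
5.536 -6.330 -2.036

after link 1: o_1 = (0.0000, 0.0000, 1.0000)
after link 2: o_2 = (2.0000, 1.7321, 2.0000)
after link 3: o_3 = (2.0000, -1.5981, -2.2321)
after link 4: o_4 = (2.0000, -1.0981, -3.0981)
after link 5: o_5 = (5.5355, -6.3299, -2.0362)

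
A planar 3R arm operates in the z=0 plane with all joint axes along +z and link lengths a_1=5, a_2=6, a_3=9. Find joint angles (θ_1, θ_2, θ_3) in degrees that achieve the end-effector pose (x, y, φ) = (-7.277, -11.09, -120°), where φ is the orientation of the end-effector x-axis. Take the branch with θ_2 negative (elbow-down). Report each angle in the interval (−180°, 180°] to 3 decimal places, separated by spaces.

wrist centre = target − a_3·(cos φ, sin φ) = (-2.7770, -3.2958)
cos θ_2 = (18.5738−5²−6²)/(2·5·6) = -0.7071; θ_2 = -134.9997° (elbow-down)
β = atan2(-3.2958,-2.7770) = -130.1173°; ψ = atan2(-4.2427,0.7574) = -79.8784°
θ_1 = β − ψ = -50.2389°
θ_3 = φ − θ_1 − θ_2 = 65.2386° (wrapped to (-180°,180°])

-50.239 -135.000 65.239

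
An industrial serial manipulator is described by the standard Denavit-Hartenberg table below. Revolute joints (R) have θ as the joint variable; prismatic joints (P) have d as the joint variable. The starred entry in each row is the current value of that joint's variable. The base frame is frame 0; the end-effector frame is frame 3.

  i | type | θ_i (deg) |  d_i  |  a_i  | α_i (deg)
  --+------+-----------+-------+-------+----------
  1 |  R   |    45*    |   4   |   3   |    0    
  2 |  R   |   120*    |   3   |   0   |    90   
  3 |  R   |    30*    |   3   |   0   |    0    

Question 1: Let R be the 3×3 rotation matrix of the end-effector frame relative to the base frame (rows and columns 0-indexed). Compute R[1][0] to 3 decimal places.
End-effector x-axis (col 0 of R) = (-0.8365,0.2241,0.5000)
R[1][0] = 0.2241

0.224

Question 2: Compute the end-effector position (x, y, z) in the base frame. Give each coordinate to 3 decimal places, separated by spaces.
after link 1: o_1 = (2.1213, 2.1213, 4.0000)
after link 2: o_2 = (2.1213, 2.1213, 7.0000)
after link 3: o_3 = (2.8978, 5.0191, 7.0000)

2.898 5.019 7.000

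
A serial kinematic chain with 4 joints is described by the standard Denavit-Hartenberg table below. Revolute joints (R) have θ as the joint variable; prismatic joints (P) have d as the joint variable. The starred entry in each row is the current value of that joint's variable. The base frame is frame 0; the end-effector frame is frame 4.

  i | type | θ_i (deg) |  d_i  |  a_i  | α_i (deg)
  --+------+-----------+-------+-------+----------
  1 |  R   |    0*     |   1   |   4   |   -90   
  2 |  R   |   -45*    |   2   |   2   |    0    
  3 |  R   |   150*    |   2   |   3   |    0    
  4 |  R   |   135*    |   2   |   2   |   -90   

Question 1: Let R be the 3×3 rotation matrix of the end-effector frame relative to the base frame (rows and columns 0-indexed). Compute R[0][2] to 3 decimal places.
End-effector z-axis (col 2 of R) = (0.8660,0.0000,0.5000)
R[0][2] = 0.8660

0.866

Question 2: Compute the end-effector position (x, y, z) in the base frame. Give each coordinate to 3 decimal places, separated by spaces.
3.638 6.000 1.248

after link 1: o_1 = (4.0000, 0.0000, 1.0000)
after link 2: o_2 = (5.4142, 2.0000, 2.4142)
after link 3: o_3 = (4.6378, 4.0000, -0.4836)
after link 4: o_4 = (3.6378, 6.0000, 1.2485)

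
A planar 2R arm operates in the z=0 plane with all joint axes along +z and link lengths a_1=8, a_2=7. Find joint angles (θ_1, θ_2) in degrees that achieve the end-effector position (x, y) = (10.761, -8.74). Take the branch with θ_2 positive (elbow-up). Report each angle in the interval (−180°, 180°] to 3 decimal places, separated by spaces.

-60.005 45.007

cos θ_2 = (192.1867−8²−7²)/(2·8·7) = 0.7070; θ_2 = 45.0067° (elbow-up)
β = atan2(-8.7400,10.7610) = -39.0832°; ψ = atan2(4.9503,12.9492) = 20.9213°
θ_1 = β − ψ = -60.0045°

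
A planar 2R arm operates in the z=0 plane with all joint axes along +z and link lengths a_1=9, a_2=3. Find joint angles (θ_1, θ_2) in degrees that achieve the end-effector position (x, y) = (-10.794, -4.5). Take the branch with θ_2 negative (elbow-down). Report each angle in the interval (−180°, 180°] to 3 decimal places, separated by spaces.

cos θ_2 = (136.7604−9²−3²)/(2·9·3) = 0.8659; θ_2 = -30.0105° (elbow-down)
β = atan2(-4.5000,-10.7940) = -157.3688°; ψ = atan2(-1.5005,11.5978) = -7.3717°
θ_1 = β − ψ = -149.9971°

-149.997 -30.010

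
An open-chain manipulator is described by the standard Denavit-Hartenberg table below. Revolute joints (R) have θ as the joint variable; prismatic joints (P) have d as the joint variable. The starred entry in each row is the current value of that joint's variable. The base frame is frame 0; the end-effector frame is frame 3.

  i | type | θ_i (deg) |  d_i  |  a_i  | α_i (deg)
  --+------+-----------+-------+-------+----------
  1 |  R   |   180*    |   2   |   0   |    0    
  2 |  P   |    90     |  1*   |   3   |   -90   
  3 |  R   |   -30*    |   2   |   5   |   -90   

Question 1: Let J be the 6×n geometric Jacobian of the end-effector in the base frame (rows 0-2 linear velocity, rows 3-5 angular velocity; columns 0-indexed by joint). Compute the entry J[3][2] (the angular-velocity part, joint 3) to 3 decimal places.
1.000

axis z_2 = (1.0000,-0.0000,0.0000); lever o_n−o_2 = (2.0000,-4.3301,2.5000)
cross product → J_v[:, 2] = (-0.0000,-2.5000,-4.3301)
J_ω[:, 2] = z_2
entry J[3][2] = 1.0000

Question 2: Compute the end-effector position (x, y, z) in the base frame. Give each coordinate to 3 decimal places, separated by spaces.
after link 1: o_1 = (0.0000, 0.0000, 2.0000)
after link 2: o_2 = (-0.0000, -3.0000, 3.0000)
after link 3: o_3 = (2.0000, -7.3301, 5.5000)

2.000 -7.330 5.500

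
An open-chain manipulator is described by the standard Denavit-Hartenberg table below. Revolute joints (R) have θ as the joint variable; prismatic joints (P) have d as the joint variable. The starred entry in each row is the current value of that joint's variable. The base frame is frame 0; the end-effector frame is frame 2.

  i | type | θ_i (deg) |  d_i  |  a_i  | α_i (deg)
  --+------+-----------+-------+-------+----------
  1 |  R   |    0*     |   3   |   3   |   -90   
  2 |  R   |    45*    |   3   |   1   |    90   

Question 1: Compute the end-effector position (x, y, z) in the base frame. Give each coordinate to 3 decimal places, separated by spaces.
3.707 3.000 2.293

after link 1: o_1 = (3.0000, 0.0000, 3.0000)
after link 2: o_2 = (3.7071, 3.0000, 2.2929)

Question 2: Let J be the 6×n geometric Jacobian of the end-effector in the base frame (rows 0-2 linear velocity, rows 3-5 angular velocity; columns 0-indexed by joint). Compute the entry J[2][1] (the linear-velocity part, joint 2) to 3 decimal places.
-0.707

axis z_1 = (0.0000,1.0000,0.0000); lever o_n−o_1 = (0.7071,3.0000,-0.7071)
cross product → J_v[:, 1] = (-0.7071,0.0000,-0.7071)
J_ω[:, 1] = z_1
entry J[2][1] = -0.7071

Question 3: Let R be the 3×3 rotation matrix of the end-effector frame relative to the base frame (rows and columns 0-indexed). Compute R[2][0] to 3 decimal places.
-0.707

End-effector x-axis (col 0 of R) = (0.7071,0.0000,-0.7071)
R[2][0] = -0.7071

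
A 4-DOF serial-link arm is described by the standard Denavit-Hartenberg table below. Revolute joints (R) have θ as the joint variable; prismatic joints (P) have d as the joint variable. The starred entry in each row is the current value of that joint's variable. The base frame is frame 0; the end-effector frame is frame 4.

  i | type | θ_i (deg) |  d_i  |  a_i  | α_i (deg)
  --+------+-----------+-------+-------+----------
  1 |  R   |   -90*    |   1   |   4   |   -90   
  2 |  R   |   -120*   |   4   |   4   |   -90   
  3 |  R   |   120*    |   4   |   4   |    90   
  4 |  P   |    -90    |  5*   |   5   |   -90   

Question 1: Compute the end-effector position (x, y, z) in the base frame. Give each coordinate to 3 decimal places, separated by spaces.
after link 1: o_1 = (0.0000, -4.0000, 1.0000)
after link 2: o_2 = (4.0000, -2.0000, 4.4641)
after link 3: o_3 = (0.5359, -6.4641, 4.7321)
after link 4: o_4 = (-1.9641, 0.0311, 5.9821)

-1.964 0.031 5.982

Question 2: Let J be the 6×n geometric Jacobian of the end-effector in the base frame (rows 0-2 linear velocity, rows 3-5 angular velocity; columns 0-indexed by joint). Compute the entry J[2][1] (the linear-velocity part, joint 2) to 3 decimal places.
axis z_1 = (1.0000,0.0000,0.0000); lever o_n−o_1 = (-1.9641,4.0311,4.9821)
cross product → J_v[:, 1] = (0.0000,-4.9821,4.0311)
J_ω[:, 1] = z_1
entry J[2][1] = 4.0311

4.031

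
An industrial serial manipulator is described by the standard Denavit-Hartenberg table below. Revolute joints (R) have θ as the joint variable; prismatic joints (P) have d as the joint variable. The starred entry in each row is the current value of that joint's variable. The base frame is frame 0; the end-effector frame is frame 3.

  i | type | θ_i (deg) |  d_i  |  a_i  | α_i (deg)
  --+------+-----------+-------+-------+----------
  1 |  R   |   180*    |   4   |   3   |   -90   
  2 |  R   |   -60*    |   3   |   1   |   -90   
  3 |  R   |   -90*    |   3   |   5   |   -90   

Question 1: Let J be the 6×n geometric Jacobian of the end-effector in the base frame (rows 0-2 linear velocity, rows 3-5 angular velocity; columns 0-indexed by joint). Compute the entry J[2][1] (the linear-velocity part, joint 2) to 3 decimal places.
-3.098

axis z_1 = (-0.0000,-1.0000,0.0000); lever o_n−o_1 = (-3.0981,-8.0000,-0.6340)
cross product → J_v[:, 1] = (0.6340,-0.0000,-3.0981)
J_ω[:, 1] = z_1
entry J[2][1] = -3.0981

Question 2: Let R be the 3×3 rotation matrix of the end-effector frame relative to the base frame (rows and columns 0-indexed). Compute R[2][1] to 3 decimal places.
End-effector y-axis (col 1 of R) = (0.8660,-0.0000,0.5000)
R[2][1] = 0.5000

0.500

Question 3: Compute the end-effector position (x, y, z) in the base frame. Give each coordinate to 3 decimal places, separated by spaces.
after link 1: o_1 = (-3.0000, 0.0000, 4.0000)
after link 2: o_2 = (-3.5000, -3.0000, 4.8660)
after link 3: o_3 = (-6.0981, -8.0000, 3.3660)

-6.098 -8.000 3.366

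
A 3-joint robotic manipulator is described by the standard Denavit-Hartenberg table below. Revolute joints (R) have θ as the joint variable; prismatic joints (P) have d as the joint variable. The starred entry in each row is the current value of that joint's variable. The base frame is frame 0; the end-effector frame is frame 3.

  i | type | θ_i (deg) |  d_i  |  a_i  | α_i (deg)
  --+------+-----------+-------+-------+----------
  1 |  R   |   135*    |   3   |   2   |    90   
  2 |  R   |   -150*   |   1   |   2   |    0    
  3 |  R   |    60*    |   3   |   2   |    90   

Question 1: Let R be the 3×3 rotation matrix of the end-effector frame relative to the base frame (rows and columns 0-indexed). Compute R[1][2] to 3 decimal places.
-0.707

End-effector z-axis (col 2 of R) = (0.7071,-0.7071,0.0000)
R[1][2] = -0.7071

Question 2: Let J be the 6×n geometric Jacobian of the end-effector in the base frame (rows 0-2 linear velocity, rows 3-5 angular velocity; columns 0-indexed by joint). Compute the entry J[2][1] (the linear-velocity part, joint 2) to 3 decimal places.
-1.732

axis z_1 = (0.7071,0.7071,0.0000); lever o_n−o_1 = (4.0532,1.6037,-3.0000)
cross product → J_v[:, 1] = (-2.1213,2.1213,-1.7321)
J_ω[:, 1] = z_1
entry J[2][1] = -1.7321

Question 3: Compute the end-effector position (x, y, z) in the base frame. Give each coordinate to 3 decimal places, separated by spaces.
2.639 3.018 0.000

after link 1: o_1 = (-1.4142, 1.4142, 3.0000)
after link 2: o_2 = (0.5176, 0.8966, 2.0000)
after link 3: o_3 = (2.6390, 3.0179, 0.0000)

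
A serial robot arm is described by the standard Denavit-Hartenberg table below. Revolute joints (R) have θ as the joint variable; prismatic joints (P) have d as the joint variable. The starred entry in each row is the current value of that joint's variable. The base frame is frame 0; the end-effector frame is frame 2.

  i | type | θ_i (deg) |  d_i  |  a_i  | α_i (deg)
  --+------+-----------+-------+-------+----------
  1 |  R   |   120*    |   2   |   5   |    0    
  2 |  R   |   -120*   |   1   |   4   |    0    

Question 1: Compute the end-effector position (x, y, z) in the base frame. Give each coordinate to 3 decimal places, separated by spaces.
after link 1: o_1 = (-2.5000, 4.3301, 2.0000)
after link 2: o_2 = (1.5000, 4.3301, 3.0000)

1.500 4.330 3.000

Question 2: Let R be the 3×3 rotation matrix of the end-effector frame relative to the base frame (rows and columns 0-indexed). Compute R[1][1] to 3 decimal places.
1.000

End-effector y-axis (col 1 of R) = (0.0000,1.0000,0.0000)
R[1][1] = 1.0000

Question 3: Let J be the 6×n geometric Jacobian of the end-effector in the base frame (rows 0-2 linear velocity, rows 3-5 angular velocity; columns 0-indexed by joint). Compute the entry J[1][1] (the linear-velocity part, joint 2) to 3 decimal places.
axis z_1 = (0.0000,0.0000,1.0000); lever o_n−o_1 = (4.0000,0.0000,1.0000)
cross product → J_v[:, 1] = (0.0000,4.0000,0.0000)
J_ω[:, 1] = z_1
entry J[1][1] = 4.0000

4.000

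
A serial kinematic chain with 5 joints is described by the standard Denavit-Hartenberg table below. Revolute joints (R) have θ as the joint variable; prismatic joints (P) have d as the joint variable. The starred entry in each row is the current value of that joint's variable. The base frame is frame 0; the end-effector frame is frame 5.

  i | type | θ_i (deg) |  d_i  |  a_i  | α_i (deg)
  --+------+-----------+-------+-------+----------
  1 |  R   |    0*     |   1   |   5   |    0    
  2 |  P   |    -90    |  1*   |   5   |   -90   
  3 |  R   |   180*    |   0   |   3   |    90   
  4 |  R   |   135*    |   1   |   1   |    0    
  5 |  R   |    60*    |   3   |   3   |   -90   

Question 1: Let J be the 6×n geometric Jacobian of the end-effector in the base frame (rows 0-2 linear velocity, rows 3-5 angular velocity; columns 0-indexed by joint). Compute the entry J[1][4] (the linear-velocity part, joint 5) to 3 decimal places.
axis z_4 = (0.0000,-0.0000,-1.0000); lever o_n−o_4 = (-0.7765,-2.8978,-3.0000)
cross product → J_v[:, 4] = (-2.8978,0.7765,-0.0000)
J_ω[:, 4] = z_4
entry J[1][4] = 0.7765

0.776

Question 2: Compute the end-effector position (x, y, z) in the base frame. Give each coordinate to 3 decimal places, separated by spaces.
after link 1: o_1 = (5.0000, 0.0000, 1.0000)
after link 2: o_2 = (5.0000, -5.0000, 2.0000)
after link 3: o_3 = (5.0000, -2.0000, 2.0000)
after link 4: o_4 = (5.7071, -2.7071, 1.0000)
after link 5: o_5 = (4.9306, -5.6049, -2.0000)

4.931 -5.605 -2.000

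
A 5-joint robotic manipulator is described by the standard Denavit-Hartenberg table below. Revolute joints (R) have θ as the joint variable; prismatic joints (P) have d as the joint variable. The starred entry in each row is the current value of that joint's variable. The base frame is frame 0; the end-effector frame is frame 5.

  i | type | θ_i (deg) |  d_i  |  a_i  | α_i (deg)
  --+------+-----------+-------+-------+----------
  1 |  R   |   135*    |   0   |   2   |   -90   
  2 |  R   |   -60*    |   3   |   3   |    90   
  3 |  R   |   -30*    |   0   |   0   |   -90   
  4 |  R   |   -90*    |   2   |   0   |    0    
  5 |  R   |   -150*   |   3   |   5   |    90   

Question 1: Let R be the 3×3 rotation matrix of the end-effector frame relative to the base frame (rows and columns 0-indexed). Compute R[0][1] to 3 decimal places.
End-effector y-axis (col 1 of R) = (-0.7891,-0.4356,0.4330)
R[0][1] = -0.7891

-0.789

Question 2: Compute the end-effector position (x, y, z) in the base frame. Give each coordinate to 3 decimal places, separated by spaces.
-11.312 -0.822 0.723

after link 1: o_1 = (-1.4142, 1.4142, 0.0000)
after link 2: o_2 = (-4.5962, 0.3536, 2.5981)
after link 3: o_3 = (-4.5962, 0.3536, 2.5981)
after link 4: o_4 = (-6.1745, -0.5176, 3.4641)
after link 5: o_5 = (-11.3120, -0.8221, 0.7231)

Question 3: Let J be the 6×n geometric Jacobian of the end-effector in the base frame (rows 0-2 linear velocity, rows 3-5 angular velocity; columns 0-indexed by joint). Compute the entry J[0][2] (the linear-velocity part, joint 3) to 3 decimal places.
1.736

axis z_2 = (0.6124,-0.6124,0.5000); lever o_n−o_2 = (-6.7158,-1.1757,-1.8750)
cross product → J_v[:, 2] = (1.7360,-2.2097,-4.8325)
J_ω[:, 2] = z_2
entry J[0][2] = 1.7360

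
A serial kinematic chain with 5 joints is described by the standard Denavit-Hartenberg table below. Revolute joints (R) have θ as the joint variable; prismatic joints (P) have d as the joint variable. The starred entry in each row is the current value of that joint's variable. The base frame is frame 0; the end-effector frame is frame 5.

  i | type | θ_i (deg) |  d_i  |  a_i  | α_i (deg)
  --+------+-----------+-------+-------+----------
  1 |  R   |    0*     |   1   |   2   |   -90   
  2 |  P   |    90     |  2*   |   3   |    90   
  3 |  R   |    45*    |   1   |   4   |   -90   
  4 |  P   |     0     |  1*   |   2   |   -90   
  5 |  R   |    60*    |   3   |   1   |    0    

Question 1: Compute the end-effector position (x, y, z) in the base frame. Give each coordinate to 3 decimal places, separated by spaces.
-0.000 6.691 -6.501

after link 1: o_1 = (2.0000, 0.0000, 1.0000)
after link 2: o_2 = (2.0000, 2.0000, -2.0000)
after link 3: o_3 = (3.0000, 4.8284, -4.8284)
after link 4: o_4 = (3.0000, 6.9497, -5.5355)
after link 5: o_5 = (-0.0000, 6.6909, -6.5015)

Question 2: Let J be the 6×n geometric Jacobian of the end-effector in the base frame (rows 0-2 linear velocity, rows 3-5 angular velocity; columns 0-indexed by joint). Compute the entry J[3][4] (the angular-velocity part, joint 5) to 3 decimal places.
-1.000

axis z_4 = (-1.0000,0.0000,0.0000); lever o_n−o_4 = (-3.0000,-0.2588,-0.9659)
cross product → J_v[:, 4] = (-0.0000,-0.9659,0.2588)
J_ω[:, 4] = z_4
entry J[3][4] = -1.0000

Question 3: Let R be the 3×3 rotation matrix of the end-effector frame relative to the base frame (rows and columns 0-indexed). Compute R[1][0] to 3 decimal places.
-0.259

End-effector x-axis (col 0 of R) = (-0.0000,-0.2588,-0.9659)
R[1][0] = -0.2588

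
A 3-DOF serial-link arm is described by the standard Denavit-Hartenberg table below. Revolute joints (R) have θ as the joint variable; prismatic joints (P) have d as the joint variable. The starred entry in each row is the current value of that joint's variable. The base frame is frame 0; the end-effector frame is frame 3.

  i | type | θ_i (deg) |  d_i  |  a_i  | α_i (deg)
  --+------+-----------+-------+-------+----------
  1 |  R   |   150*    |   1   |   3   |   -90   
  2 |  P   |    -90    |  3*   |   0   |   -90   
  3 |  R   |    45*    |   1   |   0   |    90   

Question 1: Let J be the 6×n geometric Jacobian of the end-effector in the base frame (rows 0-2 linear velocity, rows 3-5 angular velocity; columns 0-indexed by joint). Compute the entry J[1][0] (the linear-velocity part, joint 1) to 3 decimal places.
axis z_0 = ẑ; lever o_n−o_0 = (-4.9641,-0.5981,1.0000)
cross product → J_v[:, 0] = (0.5981,-4.9641,0.0000)
J_ω[:, 0] = z_0
entry J[1][0] = -4.9641

-4.964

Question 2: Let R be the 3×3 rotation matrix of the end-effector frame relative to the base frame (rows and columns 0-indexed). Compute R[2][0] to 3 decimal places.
End-effector x-axis (col 0 of R) = (0.3536,0.6124,0.7071)
R[2][0] = 0.7071

0.707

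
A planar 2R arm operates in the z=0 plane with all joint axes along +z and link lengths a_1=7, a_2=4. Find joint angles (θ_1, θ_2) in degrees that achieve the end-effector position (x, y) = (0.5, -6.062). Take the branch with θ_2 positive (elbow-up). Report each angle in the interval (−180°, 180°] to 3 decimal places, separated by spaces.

cos θ_2 = (36.9978−7²−4²)/(2·7·4) = -0.5000; θ_2 = 120.0025° (elbow-up)
β = atan2(-6.0620,0.5000) = -85.2849°; ψ = atan2(3.4640,4.9998) = 34.7151°
θ_1 = β − ψ = -120.0000°

-120.000 120.003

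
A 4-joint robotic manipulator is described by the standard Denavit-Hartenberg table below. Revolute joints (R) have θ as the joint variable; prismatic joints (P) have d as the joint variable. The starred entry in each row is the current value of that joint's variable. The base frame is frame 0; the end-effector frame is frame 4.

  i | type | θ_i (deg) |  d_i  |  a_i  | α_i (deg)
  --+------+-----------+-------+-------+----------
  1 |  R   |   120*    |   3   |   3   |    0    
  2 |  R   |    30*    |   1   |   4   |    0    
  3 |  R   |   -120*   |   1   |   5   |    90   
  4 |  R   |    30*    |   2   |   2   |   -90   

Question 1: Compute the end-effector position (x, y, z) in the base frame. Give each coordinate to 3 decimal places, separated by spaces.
after link 1: o_1 = (-1.5000, 2.5981, 3.0000)
after link 2: o_2 = (-4.9641, 4.5981, 4.0000)
after link 3: o_3 = (-0.6340, 7.0981, 5.0000)
after link 4: o_4 = (1.8660, 6.2321, 6.0000)

1.866 6.232 6.000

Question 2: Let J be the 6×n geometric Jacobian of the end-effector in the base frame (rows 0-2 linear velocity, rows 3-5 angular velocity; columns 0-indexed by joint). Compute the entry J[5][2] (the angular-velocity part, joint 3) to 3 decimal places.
axis z_2 = (0.0000,0.0000,1.0000); lever o_n−o_2 = (6.8301,1.6340,2.0000)
cross product → J_v[:, 2] = (-1.6340,6.8301,0.0000)
J_ω[:, 2] = z_2
entry J[5][2] = 1.0000

1.000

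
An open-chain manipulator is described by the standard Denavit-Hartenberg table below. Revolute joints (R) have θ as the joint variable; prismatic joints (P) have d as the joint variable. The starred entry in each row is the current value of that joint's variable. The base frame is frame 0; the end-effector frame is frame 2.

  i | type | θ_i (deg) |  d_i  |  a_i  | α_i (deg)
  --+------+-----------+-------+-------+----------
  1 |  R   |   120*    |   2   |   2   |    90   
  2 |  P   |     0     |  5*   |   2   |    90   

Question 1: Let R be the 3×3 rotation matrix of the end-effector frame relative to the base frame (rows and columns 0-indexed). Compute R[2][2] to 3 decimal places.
End-effector z-axis (col 2 of R) = (0.0000,0.0000,-1.0000)
R[2][2] = -1.0000

-1.000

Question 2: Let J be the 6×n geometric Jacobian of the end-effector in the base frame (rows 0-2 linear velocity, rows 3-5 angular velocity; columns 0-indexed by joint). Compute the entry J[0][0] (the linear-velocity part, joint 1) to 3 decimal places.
axis z_0 = ẑ; lever o_n−o_0 = (2.3301,5.9641,2.0000)
cross product → J_v[:, 0] = (-5.9641,2.3301,0.0000)
J_ω[:, 0] = z_0
entry J[0][0] = -5.9641

-5.964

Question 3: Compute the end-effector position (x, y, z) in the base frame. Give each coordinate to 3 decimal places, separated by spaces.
after link 1: o_1 = (-1.0000, 1.7321, 2.0000)
after link 2: o_2 = (2.3301, 5.9641, 2.0000)

2.330 5.964 2.000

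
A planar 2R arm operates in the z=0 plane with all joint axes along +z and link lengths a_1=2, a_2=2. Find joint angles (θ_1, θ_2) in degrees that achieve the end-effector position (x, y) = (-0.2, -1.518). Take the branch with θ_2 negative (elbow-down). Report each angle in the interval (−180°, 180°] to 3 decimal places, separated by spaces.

-30.012 -134.988

cos θ_2 = (2.3443−2²−2²)/(2·2·2) = -0.7070; θ_2 = -134.9881° (elbow-down)
β = atan2(-1.5180,-0.2000) = -97.5056°; ψ = atan2(-1.4145,0.5861) = -67.4940°
θ_1 = β − ψ = -30.0116°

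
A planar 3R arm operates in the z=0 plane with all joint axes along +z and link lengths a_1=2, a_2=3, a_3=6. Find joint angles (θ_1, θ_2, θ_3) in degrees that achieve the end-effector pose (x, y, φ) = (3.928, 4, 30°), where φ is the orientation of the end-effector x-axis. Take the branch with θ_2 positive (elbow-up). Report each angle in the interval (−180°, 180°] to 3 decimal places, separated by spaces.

wrist centre = target − a_3·(cos φ, sin φ) = (-1.2682, 1.0000)
cos θ_2 = (2.6082−2²−3²)/(2·2·3) = -0.8660; θ_2 = 149.9951° (elbow-up)
β = atan2(1.0000,-1.2682) = 141.7425°; ψ = atan2(1.5002,-0.5979) = 111.7309°
θ_1 = β − ψ = 30.0116°
θ_3 = φ − θ_1 − θ_2 = -150.0067° (wrapped to (-180°,180°])

30.012 149.995 -150.007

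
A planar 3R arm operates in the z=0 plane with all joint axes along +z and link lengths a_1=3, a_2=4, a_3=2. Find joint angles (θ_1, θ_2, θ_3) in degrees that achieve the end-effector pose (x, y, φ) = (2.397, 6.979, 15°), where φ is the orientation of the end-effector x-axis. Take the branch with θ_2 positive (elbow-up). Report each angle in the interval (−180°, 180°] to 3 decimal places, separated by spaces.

59.986 45.017 -90.003

wrist centre = target − a_3·(cos φ, sin φ) = (0.4651, 6.4614)
cos θ_2 = (41.9656−3²−4²)/(2·3·4) = 0.7069; θ_2 = 45.0169° (elbow-up)
β = atan2(6.4614,0.4651) = 85.8824°; ψ = atan2(2.8293,5.8276) = 25.8963°
θ_1 = β − ψ = 59.9861°
θ_3 = φ − θ_1 − θ_2 = -90.0030° (wrapped to (-180°,180°])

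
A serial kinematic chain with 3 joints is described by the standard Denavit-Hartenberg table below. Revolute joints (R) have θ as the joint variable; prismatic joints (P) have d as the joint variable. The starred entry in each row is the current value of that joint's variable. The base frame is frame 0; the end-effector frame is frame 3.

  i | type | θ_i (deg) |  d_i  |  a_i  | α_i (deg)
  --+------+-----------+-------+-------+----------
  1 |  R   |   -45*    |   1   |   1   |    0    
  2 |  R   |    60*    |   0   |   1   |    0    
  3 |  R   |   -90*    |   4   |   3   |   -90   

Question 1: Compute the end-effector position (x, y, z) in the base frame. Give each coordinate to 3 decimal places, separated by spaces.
after link 1: o_1 = (0.7071, -0.7071, 1.0000)
after link 2: o_2 = (1.6730, -0.4483, 1.0000)
after link 3: o_3 = (2.4495, -3.3461, 5.0000)

2.449 -3.346 5.000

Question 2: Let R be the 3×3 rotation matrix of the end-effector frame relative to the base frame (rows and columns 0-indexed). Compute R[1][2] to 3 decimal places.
0.259

End-effector z-axis (col 2 of R) = (0.9659,0.2588,0.0000)
R[1][2] = 0.2588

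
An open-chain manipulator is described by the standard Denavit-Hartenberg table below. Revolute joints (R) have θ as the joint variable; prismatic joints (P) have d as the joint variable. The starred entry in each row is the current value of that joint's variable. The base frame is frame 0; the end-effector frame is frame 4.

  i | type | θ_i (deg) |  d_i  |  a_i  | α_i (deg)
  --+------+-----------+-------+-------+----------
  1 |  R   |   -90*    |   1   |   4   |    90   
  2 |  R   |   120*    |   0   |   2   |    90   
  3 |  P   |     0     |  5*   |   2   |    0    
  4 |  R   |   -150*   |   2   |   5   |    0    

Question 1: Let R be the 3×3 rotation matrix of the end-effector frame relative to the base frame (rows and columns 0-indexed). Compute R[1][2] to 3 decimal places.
-0.866

End-effector z-axis (col 2 of R) = (0.0000,-0.8660,0.5000)
R[1][2] = -0.8660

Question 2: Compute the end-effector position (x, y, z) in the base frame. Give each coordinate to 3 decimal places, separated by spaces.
2.500 -10.227 4.214

after link 1: o_1 = (0.0000, -4.0000, 1.0000)
after link 2: o_2 = (0.0000, -3.0000, 2.7321)
after link 3: o_3 = (0.0000, -6.3301, 6.9641)
after link 4: o_4 = (2.5000, -10.2272, 4.2141)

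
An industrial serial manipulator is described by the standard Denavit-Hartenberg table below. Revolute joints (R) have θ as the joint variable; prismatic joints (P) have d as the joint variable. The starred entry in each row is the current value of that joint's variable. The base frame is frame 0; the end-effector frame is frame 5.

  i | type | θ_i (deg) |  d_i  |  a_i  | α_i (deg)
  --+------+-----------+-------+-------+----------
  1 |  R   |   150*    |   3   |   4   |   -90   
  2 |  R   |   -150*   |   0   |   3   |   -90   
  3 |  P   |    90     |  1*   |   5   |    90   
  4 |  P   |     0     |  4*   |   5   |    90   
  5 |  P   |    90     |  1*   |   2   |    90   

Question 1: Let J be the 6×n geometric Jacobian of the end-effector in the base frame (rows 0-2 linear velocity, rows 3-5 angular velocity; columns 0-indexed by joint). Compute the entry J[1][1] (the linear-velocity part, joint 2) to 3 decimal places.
axis z_1 = (-0.5000,-0.8660,0.0000); lever o_n−o_1 = (11.7500,4.7631,4.5000)
cross product → J_v[:, 1] = (-3.8971,2.2500,7.7942)
J_ω[:, 1] = z_1
entry J[1][1] = 2.2500

2.250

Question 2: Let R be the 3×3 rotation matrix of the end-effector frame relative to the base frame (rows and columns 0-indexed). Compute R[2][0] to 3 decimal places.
End-effector x-axis (col 0 of R) = (0.7500,-0.4330,0.5000)
R[2][0] = 0.5000

0.500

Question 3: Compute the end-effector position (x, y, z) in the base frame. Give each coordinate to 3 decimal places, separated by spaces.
after link 1: o_1 = (-3.4641, 2.0000, 3.0000)
after link 2: o_2 = (-1.2141, 0.7010, 4.5000)
after link 3: o_3 = (0.8529, 5.2811, 5.3660)
after link 4: o_4 = (6.3529, 7.8792, 7.3660)
after link 5: o_5 = (8.2859, 6.7631, 7.5000)

8.286 6.763 7.500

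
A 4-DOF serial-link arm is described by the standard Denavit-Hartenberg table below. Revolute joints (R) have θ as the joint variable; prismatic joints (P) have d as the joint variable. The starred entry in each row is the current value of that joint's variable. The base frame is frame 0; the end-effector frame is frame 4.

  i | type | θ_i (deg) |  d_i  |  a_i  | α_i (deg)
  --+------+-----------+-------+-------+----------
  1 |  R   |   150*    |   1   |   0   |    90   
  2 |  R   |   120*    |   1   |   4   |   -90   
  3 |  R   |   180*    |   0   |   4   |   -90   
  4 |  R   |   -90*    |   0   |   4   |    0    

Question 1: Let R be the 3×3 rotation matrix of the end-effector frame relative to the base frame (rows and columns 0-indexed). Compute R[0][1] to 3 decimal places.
End-effector y-axis (col 1 of R) = (-0.4330,0.2500,-0.8660)
R[0][1] = -0.4330

-0.433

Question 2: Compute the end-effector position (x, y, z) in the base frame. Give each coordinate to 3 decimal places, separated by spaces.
3.500 -0.866 -1.000

after link 1: o_1 = (0.0000, 0.0000, 1.0000)
after link 2: o_2 = (2.2321, -0.1340, 4.4641)
after link 3: o_3 = (0.5000, 0.8660, 1.0000)
after link 4: o_4 = (3.5000, -0.8660, -1.0000)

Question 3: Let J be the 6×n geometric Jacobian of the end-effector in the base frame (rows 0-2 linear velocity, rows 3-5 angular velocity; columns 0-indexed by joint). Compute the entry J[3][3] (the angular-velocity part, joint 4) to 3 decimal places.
axis z_3 = (0.5000,0.8660,-0.0000); lever o_n−o_3 = (3.0000,-1.7321,-2.0000)
cross product → J_v[:, 3] = (-1.7321,1.0000,-3.4641)
J_ω[:, 3] = z_3
entry J[3][3] = 0.5000

0.500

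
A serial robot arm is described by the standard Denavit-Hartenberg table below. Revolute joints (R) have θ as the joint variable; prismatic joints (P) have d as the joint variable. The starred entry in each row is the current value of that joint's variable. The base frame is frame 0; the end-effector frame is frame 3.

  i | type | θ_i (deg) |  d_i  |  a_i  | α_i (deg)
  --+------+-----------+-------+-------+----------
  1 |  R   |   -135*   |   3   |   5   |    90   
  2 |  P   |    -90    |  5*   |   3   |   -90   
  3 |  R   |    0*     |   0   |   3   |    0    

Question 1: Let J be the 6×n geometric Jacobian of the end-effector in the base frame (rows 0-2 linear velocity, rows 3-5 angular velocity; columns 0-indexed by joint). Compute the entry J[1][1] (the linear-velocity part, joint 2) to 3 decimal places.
0.707

prismatic axis z_1 = (-0.7071,0.7071,0.0000)
J_v[:, 1] = z_1; J_ω[:, 1] = (0,0,0)
entry J[1][1] = 0.7071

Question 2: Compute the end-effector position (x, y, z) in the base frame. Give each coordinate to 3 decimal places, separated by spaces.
-7.071 -0.000 -3.000

after link 1: o_1 = (-3.5355, -3.5355, 3.0000)
after link 2: o_2 = (-7.0711, -0.0000, 0.0000)
after link 3: o_3 = (-7.0711, -0.0000, -3.0000)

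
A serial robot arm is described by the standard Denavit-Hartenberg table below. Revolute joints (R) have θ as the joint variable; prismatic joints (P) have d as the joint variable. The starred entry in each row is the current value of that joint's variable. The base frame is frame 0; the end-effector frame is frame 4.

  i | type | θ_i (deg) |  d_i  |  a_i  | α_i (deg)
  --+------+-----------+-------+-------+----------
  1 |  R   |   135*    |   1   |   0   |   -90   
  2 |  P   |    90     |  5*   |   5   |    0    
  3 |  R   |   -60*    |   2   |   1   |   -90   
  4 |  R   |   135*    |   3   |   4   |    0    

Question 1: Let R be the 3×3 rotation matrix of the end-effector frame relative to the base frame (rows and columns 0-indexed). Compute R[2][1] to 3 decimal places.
0.354

End-effector y-axis (col 1 of R) = (-0.0670,-0.9330,0.3536)
R[2][1] = 0.3536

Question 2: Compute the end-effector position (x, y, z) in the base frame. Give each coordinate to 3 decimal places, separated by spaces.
after link 1: o_1 = (0.0000, 0.0000, 1.0000)
after link 2: o_2 = (-3.5355, -3.5355, -4.0000)
after link 3: o_3 = (-5.5621, -4.3374, -4.5000)
after link 4: o_4 = (-0.7694, -5.1301, -5.6839)

-0.769 -5.130 -5.684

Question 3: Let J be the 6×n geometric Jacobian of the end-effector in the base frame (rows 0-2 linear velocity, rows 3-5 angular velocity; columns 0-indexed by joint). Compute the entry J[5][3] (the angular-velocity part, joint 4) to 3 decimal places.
axis z_3 = (0.3536,-0.3536,-0.8660); lever o_n−o_3 = (4.7927,-0.7927,-1.1839)
cross product → J_v[:, 3] = (-0.2679,-3.7321,1.4142)
J_ω[:, 3] = z_3
entry J[5][3] = -0.8660

-0.866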